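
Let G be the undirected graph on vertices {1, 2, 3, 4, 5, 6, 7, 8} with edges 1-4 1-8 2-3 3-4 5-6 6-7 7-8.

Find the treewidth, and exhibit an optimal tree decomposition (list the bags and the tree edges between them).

Treewidth 1.
One such decomposition:
Bags: B1 = {2, 3}  B2 = {3, 4}  B3 = {1, 4}  B4 = {1, 8}  B5 = {7, 8}  B6 = {6, 7}  B7 = {5, 6}
Tree: B1–B2, B2–B3, B3–B4, B4–B5, B5–B6, B6–B7

The largest bag has 2 vertices, giving width 1; this decomposition certifies tw(G) ≤ 1. G has an edge, so its treewidth is at least 1. The upper and lower bounds meet at 1, so that is the treewidth.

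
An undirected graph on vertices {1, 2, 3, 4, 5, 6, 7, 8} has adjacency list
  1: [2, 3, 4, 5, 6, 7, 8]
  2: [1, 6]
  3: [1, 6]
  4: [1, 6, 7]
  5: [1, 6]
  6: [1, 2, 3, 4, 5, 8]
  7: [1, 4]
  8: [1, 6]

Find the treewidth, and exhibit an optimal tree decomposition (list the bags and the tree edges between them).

Treewidth 2.
One such decomposition:
Bags: B1 = {1, 2, 6}  B2 = {1, 5, 6}  B3 = {1, 3, 6}  B4 = {1, 6, 8}  B5 = {1, 4, 6}  B6 = {1, 4, 7}
Tree: B1–B2, B2–B3, B2–B4, B3–B5, B5–B6

Each bag holds 3 vertices, so the decomposition has width 2, which upper-bounds the treewidth. Conversely, {1, 2, 6} is a clique of size 3, and the vertices of any clique must share a bag in every tree decomposition; so some bag has ≥ 3 vertices and tw(G) ≥ 2. Combining the bounds, tw(G) = 2.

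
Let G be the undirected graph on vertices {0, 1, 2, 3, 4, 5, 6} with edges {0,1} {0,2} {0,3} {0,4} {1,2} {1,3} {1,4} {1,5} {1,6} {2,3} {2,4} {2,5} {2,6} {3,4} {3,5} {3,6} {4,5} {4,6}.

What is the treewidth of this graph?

4

A width-4 tree decomposition is:
Bags: B1 = {0, 1, 2, 3, 4}  B2 = {1, 2, 3, 4, 6}  B3 = {1, 2, 3, 4, 5}
Tree: B1–B2, B2–B3
The largest bag has 5 vertices, giving width 4; this decomposition certifies tw(G) ≤ 4. For the lower bound, the 5 vertices {0, 1, 2, 3, 4} are pairwise adjacent, and any tree decomposition puts a clique entirely inside one bag — forcing width ≥ 4. Hence tw(G) = 4 exactly.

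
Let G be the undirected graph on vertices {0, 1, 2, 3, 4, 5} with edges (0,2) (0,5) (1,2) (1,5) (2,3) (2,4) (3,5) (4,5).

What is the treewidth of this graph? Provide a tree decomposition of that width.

Every bag has size at most 3, so the width is 3 − 1 = 2 and tw(G) ≤ 2. Since 2–1–5–3–2 is a cycle in G, G is not acyclic. Forests are exactly the graphs of treewidth ≤ 1, so tw(G) ≥ 2. The upper and lower bounds meet at 2, so that is the treewidth.

Treewidth 2.
One optimal decomposition is:
Bags: B1 = {1, 2, 5}  B2 = {2, 3, 5}  B3 = {2, 4, 5}  B4 = {0, 2, 5}
Tree: B1–B2, B2–B3, B3–B4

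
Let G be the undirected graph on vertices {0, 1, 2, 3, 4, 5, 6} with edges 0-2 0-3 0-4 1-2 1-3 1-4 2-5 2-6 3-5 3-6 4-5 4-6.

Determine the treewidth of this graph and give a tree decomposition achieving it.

Treewidth 3.
Bags: B1 = {2, 3, 4, 6}  B2 = {2, 3, 4, 5}  B3 = {1, 2, 3, 4}  B4 = {0, 2, 3, 4}
Tree: B1–B2, B2–B3, B3–B4

Every bag has size at most 4, so the width is 4 − 1 = 3 and tw(G) ≤ 3. For the lower bound: the 4 vertex sets {4,6}, {3,5}, {2}, {1} are disjoint, each induces a connected subgraph, and every pair is joined by at least one edge of G. Contracting each set to a single vertex therefore yields K_{4} as a minor, and since treewidth is minor-monotone, tw(G) ≥ tw(K_{4}) = 3. Combining the bounds, tw(G) = 3.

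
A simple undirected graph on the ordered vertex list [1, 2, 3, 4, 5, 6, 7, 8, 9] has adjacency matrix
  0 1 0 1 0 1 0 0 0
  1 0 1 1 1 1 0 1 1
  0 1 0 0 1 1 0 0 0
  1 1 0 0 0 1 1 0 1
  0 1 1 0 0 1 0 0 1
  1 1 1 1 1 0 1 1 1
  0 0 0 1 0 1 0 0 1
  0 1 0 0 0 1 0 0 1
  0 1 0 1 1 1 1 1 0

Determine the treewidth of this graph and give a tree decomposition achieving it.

Each bag holds 4 vertices, so the decomposition has width 3, which upper-bounds the treewidth. On the other hand G contains the 4-clique {1, 2, 4, 6}. A clique must lie in a single bag of any decomposition, so no decomposition can have width below 3. Hence tw(G) = 3 exactly.

Treewidth 3.
One such decomposition:
Bags: B1 = {4, 6, 7, 9}  B2 = {2, 4, 6, 9}  B3 = {1, 2, 4, 6}  B4 = {2, 5, 6, 9}  B5 = {2, 3, 5, 6}  B6 = {2, 6, 8, 9}
Tree: B1–B2, B2–B3, B2–B4, B4–B5, B2–B6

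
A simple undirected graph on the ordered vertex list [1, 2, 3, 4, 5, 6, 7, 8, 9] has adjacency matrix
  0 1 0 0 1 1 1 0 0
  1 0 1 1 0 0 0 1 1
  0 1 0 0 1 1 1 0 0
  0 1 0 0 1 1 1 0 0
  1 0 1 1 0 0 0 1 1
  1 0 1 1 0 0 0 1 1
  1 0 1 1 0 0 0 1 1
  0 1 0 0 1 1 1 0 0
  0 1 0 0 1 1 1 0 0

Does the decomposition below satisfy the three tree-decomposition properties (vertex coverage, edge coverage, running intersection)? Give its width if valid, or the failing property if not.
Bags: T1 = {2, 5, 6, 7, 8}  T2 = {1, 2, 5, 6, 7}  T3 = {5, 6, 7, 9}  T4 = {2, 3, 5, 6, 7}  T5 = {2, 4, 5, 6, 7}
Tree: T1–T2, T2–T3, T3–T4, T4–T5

A tree decomposition must satisfy three properties: every vertex lies in some bag; for every edge, both endpoints lie together in some bag; and for every vertex, the bags containing it form a connected subtree. Here edge (2,9) lies in no bag, so the decomposition is invalid.

No — edge (2,9) lies in no bag.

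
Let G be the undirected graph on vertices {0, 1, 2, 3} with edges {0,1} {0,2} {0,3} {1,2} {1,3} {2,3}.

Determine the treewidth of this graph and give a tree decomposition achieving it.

With just one bag of size 4, the width is 4 − 1 = 3, so tw(G) ≤ 3. Conversely, {0, 1, 2, 3} is a clique of size 4, and the vertices of any clique must share a bag in every tree decomposition; so some bag has ≥ 4 vertices and tw(G) ≥ 3. Combining the bounds, tw(G) = 3.

Treewidth 3.
One optimal decomposition is:
Bags: B1 = {0, 1, 2, 3}
Tree: (single bag)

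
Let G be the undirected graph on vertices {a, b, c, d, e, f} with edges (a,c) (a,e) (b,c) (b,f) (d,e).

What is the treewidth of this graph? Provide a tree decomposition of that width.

Treewidth 1.
One such decomposition:
Bags: B1 = {d, e}  B2 = {a, e}  B3 = {a, c}  B4 = {b, c}  B5 = {b, f}
Tree: B1–B2, B2–B3, B3–B4, B4–B5

The largest bag has 2 vertices, giving width 1; this decomposition certifies tw(G) ≤ 1. G has an edge, so its treewidth is at least 1. The upper and lower bounds meet at 1, so that is the treewidth.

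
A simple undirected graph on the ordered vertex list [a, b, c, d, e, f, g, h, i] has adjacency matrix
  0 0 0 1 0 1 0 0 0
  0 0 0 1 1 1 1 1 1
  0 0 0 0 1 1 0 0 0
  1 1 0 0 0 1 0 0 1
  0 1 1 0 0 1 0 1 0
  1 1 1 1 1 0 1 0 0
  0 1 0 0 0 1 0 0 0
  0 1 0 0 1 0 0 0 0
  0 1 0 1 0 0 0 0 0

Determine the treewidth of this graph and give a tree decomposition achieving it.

Every bag has size at most 3, so the width is 3 − 1 = 2 and tw(G) ≤ 2. Conversely, {b, e, h} is a clique of size 3, and the vertices of any clique must share a bag in every tree decomposition; so some bag has ≥ 3 vertices and tw(G) ≥ 2. Combining the bounds, tw(G) = 2.

Treewidth 2.
One such decomposition:
Bags: B1 = {b, e, f}  B2 = {b, e, h}  B3 = {c, e, f}  B4 = {b, d, f}  B5 = {a, d, f}  B6 = {b, d, i}  B7 = {b, f, g}
Tree: B1–B2, B1–B3, B1–B4, B4–B5, B4–B6, B1–B7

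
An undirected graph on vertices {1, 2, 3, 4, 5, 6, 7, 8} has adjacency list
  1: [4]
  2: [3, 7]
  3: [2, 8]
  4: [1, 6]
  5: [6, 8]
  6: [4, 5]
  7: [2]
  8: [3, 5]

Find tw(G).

1

A width-1 tree decomposition is:
Bags: B1 = {1, 4}  B2 = {4, 6}  B3 = {5, 6}  B4 = {5, 8}  B5 = {3, 8}  B6 = {2, 3}  B7 = {2, 7}
Tree: B1–B2, B2–B3, B3–B4, B4–B5, B5–B6, B6–B7
The largest bag has 2 vertices, giving width 1; this decomposition certifies tw(G) ≤ 1. Any graph with an edge has treewidth ≥ 1, and G has the edge 1–4. Combining the bounds, tw(G) = 1.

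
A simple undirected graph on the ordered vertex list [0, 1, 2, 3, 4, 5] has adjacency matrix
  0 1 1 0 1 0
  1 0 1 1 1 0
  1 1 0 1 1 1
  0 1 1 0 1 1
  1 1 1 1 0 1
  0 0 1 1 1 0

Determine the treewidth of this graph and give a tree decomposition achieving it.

Treewidth 3.
One such decomposition:
Bags: B1 = {1, 2, 3, 4}  B2 = {0, 1, 2, 4}  B3 = {2, 3, 4, 5}
Tree: B1–B2, B1–B3

Every bag has size at most 4, so the width is 4 − 1 = 3 and tw(G) ≤ 3. On the other hand G contains the 4-clique {0, 1, 2, 4}. A clique must lie in a single bag of any decomposition, so no decomposition can have width below 3. The upper and lower bounds meet at 3, so that is the treewidth.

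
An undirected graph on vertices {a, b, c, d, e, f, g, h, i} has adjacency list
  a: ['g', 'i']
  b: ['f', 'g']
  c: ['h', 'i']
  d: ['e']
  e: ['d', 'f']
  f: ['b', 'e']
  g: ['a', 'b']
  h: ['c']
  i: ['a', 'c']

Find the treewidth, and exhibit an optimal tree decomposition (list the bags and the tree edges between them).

Each bag holds 2 vertices, so the decomposition has width 1, which upper-bounds the treewidth. G has an edge, so its treewidth is at least 1. Therefore the treewidth is 1.

Treewidth 1.
Bags: B1 = {d, e}  B2 = {e, f}  B3 = {b, f}  B4 = {b, g}  B5 = {a, g}  B6 = {a, i}  B7 = {c, i}  B8 = {c, h}
Tree: B1–B2, B2–B3, B3–B4, B4–B5, B5–B6, B6–B7, B7–B8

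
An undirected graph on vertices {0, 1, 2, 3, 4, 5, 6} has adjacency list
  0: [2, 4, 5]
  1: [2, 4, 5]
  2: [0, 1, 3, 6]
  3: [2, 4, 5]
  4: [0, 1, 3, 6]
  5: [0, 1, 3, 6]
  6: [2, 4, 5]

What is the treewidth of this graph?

3

A width-3 tree decomposition is:
Bags: B1 = {2, 3, 4, 5}  B2 = {1, 2, 4, 5}  B3 = {2, 4, 5, 6}  B4 = {0, 2, 4, 5}
Tree: B1–B2, B2–B3, B3–B4
Every bag has size at most 4, so the width is 4 − 1 = 3 and tw(G) ≤ 3. For the lower bound: the 4 vertex sets {3,4}, {1,2}, {5}, {6} are disjoint, each induces a connected subgraph, and every pair is joined by at least one edge of G. Contracting each set to a single vertex therefore yields K_{4} as a minor, and since treewidth is minor-monotone, tw(G) ≥ tw(K_{4}) = 3. The upper and lower bounds meet at 3, so that is the treewidth.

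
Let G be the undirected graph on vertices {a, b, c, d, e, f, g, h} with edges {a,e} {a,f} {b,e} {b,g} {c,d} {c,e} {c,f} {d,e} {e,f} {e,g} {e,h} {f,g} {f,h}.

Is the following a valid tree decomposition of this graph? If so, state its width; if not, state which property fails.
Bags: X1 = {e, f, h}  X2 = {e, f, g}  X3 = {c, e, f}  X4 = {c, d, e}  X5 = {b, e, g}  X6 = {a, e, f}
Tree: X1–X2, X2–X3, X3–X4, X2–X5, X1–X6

Vertex coverage: the bags together contain {a, b, c, d, e, f, g, h}, the full vertex set. Edge coverage: each edge of G has both endpoints in at least one bag. Running intersection: for every vertex, the bags containing it form a connected subtree. All three properties hold, so this is a valid tree decomposition of width max|bag| − 1 = 2, and hence tw(G) ≤ 2.

Yes; width 2.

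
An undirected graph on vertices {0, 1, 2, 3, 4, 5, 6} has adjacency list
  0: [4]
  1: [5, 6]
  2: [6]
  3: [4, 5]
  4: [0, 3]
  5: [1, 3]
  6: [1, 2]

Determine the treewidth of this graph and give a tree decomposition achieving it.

Treewidth 1.
One optimal decomposition is:
Bags: B1 = {2, 6}  B2 = {1, 6}  B3 = {1, 5}  B4 = {3, 5}  B5 = {3, 4}  B6 = {0, 4}
Tree: B1–B2, B2–B3, B3–B4, B4–B5, B5–B6

The largest bag has 2 vertices, giving width 1; this decomposition certifies tw(G) ≤ 1. Since G has at least one edge (e.g. 2–6), it is not an edgeless graph, so tw(G) ≥ 1. The upper and lower bounds meet at 1, so that is the treewidth.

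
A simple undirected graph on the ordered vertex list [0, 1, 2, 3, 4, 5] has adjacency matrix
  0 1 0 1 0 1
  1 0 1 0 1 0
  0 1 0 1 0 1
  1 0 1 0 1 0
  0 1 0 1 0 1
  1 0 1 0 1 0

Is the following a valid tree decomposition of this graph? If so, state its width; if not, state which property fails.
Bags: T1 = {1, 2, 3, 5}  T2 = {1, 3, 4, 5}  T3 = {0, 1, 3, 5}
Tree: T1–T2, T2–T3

Every vertex of G appears in some bag (union = {0, 1, 2, 3, 4, 5}); every edge is covered by a bag; and for each vertex v the set of bags containing v is connected in the bag tree. The decomposition is therefore valid. The largest bag has 4 vertices, so the width is 3.

Yes; width 3.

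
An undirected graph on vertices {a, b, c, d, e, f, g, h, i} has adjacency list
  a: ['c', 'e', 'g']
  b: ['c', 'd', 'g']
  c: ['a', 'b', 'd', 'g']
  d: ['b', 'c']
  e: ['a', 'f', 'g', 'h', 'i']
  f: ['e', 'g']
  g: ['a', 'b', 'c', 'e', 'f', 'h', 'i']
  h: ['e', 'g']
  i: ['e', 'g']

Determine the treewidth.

A width-2 tree decomposition is:
Bags: B1 = {a, c, g}  B2 = {a, e, g}  B3 = {b, c, g}  B4 = {e, g, i}  B5 = {e, g, h}  B6 = {b, c, d}  B7 = {e, f, g}
Tree: B1–B2, B1–B3, B2–B4, B4–B5, B3–B6, B5–B7
Every bag has size at most 3, so the width is 3 − 1 = 2 and tw(G) ≤ 2. On the other hand G contains the 3-clique {b, c, d}. A clique must lie in a single bag of any decomposition, so no decomposition can have width below 2. The upper and lower bounds meet at 2, so that is the treewidth.

2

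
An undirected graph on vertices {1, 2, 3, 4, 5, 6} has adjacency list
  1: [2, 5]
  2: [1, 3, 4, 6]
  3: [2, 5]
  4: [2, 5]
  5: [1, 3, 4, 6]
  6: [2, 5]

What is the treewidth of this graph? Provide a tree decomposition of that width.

Treewidth 2.
One such decomposition:
Bags: B1 = {2, 5, 6}  B2 = {1, 2, 5}  B3 = {2, 4, 5}  B4 = {2, 3, 5}
Tree: B1–B2, B2–B3, B3–B4

Each bag holds 3 vertices, so the decomposition has width 2, which upper-bounds the treewidth. The edges 2–6–5–1–2 form a cycle, so G is not a tree and its treewidth is at least 2. Therefore the treewidth is 2.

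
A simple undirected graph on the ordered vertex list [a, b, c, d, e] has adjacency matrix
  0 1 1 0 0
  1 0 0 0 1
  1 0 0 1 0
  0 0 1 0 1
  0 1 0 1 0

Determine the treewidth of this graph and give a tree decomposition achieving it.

Treewidth 2.
Bags: B1 = {a, c, d}  B2 = {a, b, d}  B3 = {b, d, e}
Tree: B1–B2, B2–B3

The largest bag has 3 vertices, giving width 2; this decomposition certifies tw(G) ≤ 2. The edges d–c–a–b–e–d form a cycle, so G is not a tree and its treewidth is at least 2. Combining the bounds, tw(G) = 2.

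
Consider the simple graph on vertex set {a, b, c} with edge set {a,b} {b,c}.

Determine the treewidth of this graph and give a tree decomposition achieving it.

Each bag holds 2 vertices, so the decomposition has width 1, which upper-bounds the treewidth. G has an edge, so its treewidth is at least 1. Combining the bounds, tw(G) = 1.

Treewidth 1.
One such decomposition:
Bags: B1 = {a, b}  B2 = {b, c}
Tree: B1–B2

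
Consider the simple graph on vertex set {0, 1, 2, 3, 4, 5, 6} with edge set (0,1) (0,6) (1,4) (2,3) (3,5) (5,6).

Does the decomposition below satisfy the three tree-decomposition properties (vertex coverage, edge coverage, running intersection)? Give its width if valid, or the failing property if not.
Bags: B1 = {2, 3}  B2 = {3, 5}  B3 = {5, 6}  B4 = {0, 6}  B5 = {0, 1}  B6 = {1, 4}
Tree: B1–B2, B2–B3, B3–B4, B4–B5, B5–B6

Every vertex of G appears in some bag (union = {0, 1, 2, 3, 4, 5, 6}); every edge is covered by a bag; and for each vertex v the set of bags containing v is connected in the bag tree. The decomposition is therefore valid. The largest bag has 2 vertices, so the width is 1.

Yes; width 1.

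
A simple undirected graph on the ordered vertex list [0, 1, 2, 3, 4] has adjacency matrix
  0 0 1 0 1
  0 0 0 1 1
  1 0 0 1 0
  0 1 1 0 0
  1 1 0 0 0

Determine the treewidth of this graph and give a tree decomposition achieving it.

Treewidth 2.
Bags: B1 = {0, 1, 4}  B2 = {0, 1, 3}  B3 = {0, 2, 3}
Tree: B1–B2, B2–B3

The largest bag has 3 vertices, giving width 2; this decomposition certifies tw(G) ≤ 2. Since 0–4–1–3–2–0 is a cycle in G, G is not acyclic. Forests are exactly the graphs of treewidth ≤ 1, so tw(G) ≥ 2. Hence tw(G) = 2 exactly.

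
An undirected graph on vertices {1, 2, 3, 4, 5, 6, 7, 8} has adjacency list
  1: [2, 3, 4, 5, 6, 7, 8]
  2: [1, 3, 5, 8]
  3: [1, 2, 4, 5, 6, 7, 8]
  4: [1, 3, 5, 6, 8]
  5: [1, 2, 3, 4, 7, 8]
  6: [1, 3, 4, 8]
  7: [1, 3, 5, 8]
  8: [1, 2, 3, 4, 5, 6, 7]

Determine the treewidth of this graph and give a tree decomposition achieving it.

Treewidth 4.
One such decomposition:
Bags: B1 = {1, 2, 3, 5, 8}  B2 = {1, 3, 5, 7, 8}  B3 = {1, 3, 4, 5, 8}  B4 = {1, 3, 4, 6, 8}
Tree: B1–B2, B2–B3, B3–B4

Every bag has size at most 5, so the width is 5 − 1 = 4 and tw(G) ≤ 4. For the lower bound, the 5 vertices {1, 2, 3, 5, 8} are pairwise adjacent, and any tree decomposition puts a clique entirely inside one bag — forcing width ≥ 4. Combining the bounds, tw(G) = 4.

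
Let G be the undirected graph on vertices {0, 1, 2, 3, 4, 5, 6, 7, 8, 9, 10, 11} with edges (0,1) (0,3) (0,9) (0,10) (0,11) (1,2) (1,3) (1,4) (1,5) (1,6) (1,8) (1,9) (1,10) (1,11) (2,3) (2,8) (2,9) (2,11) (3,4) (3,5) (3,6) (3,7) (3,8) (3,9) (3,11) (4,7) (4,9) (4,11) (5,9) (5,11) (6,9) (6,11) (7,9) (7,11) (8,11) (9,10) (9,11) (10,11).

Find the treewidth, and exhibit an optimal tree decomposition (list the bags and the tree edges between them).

Treewidth 4.
One such decomposition:
Bags: B1 = {1, 3, 5, 9, 11}  B2 = {1, 3, 4, 9, 11}  B3 = {1, 2, 3, 9, 11}  B4 = {1, 3, 6, 9, 11}  B5 = {0, 1, 3, 9, 11}  B6 = {0, 1, 9, 10, 11}  B7 = {1, 2, 3, 8, 11}  B8 = {3, 4, 7, 9, 11}
Tree: B1–B2, B1–B3, B2–B4, B1–B5, B5–B6, B3–B7, B2–B8

Every bag has size at most 5, so the width is 5 − 1 = 4 and tw(G) ≤ 4. For the lower bound, the 5 vertices {0, 1, 9, 10, 11} are pairwise adjacent, and any tree decomposition puts a clique entirely inside one bag — forcing width ≥ 4. Combining the bounds, tw(G) = 4.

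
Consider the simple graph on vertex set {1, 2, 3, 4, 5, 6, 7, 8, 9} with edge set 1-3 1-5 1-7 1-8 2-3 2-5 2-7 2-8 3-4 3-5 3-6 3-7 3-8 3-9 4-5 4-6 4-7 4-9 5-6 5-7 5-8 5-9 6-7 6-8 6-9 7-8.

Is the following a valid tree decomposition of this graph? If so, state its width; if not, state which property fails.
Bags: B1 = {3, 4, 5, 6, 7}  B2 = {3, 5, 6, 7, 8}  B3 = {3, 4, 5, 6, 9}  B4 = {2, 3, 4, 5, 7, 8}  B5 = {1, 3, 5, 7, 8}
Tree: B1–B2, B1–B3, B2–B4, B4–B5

A tree decomposition must satisfy three properties: every vertex lies in some bag; for every edge, both endpoints lie together in some bag; and for every vertex, the bags containing it form a connected subtree. Here bags containing vertex 4 are not connected in the tree, so the decomposition is invalid.

No — bags containing vertex 4 are not connected in the tree.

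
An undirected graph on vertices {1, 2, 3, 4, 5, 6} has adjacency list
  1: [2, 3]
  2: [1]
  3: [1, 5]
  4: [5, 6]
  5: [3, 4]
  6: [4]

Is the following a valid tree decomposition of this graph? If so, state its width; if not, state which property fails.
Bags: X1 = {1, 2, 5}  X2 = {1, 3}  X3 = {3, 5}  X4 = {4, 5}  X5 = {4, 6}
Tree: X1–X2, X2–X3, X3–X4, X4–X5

A tree decomposition must satisfy three properties: every vertex lies in some bag; for every edge, both endpoints lie together in some bag; and for every vertex, the bags containing it form a connected subtree. Here bags containing vertex 5 are not connected in the tree, so the decomposition is invalid.

No — bags containing vertex 5 are not connected in the tree.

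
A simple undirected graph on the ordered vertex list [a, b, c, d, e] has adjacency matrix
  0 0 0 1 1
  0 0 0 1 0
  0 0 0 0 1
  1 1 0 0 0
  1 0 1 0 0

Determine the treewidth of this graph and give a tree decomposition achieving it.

Treewidth 1.
One optimal decomposition is:
Bags: B1 = {c, e}  B2 = {a, e}  B3 = {a, d}  B4 = {b, d}
Tree: B1–B2, B2–B3, B3–B4

Every bag has size at most 2, so the width is 2 − 1 = 1 and tw(G) ≤ 1. G has an edge, so its treewidth is at least 1. Combining the bounds, tw(G) = 1.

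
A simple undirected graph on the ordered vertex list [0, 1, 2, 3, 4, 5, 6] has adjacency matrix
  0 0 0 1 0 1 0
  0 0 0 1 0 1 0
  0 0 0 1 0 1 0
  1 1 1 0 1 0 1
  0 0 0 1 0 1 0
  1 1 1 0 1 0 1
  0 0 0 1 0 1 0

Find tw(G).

A width-2 tree decomposition is:
Bags: B1 = {0, 3, 5}  B2 = {1, 3, 5}  B3 = {2, 3, 5}  B4 = {3, 5, 6}  B5 = {3, 4, 5}
Tree: B1–B2, B2–B3, B3–B4, B4–B5
Every bag has size at most 3, so the width is 3 − 1 = 2 and tw(G) ≤ 2. For the lower bound, G contains the cycle 5–0–3–1–5, so G is not a forest; only forests have treewidth ≤ 1, hence tw(G) ≥ 2. The upper and lower bounds meet at 2, so that is the treewidth.

2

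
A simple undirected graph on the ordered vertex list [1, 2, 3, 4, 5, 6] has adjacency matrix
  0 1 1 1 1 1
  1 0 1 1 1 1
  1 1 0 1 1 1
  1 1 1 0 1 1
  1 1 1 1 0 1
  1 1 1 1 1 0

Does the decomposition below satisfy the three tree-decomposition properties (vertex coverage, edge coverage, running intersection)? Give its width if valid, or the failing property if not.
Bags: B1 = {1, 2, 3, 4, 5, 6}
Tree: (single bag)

Yes; width 5.

Vertex coverage: the bags together contain {1, 2, 3, 4, 5, 6}, the full vertex set. Edge coverage: each edge of G has both endpoints in at least one bag. Running intersection: for every vertex, the bags containing it form a connected subtree. All three properties hold, so this is a valid tree decomposition of width max|bag| − 1 = 5, and hence tw(G) ≤ 5.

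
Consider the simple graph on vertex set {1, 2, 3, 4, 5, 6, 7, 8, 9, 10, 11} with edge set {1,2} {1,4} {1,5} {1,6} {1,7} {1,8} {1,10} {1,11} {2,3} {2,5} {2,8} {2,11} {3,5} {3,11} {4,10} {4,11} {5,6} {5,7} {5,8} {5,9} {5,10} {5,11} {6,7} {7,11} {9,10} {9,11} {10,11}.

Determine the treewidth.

A width-3 tree decomposition is:
Bags: B1 = {1, 5, 10, 11}  B2 = {1, 4, 10, 11}  B3 = {1, 5, 7, 11}  B4 = {1, 5, 6, 7}  B5 = {1, 2, 5, 11}  B6 = {5, 9, 10, 11}  B7 = {1, 2, 5, 8}  B8 = {2, 3, 5, 11}
Tree: B1–B2, B1–B3, B3–B4, B3–B5, B1–B6, B5–B7, B5–B8
Each bag holds 4 vertices, so the decomposition has width 3, which upper-bounds the treewidth. Conversely, {1, 4, 10, 11} is a clique of size 4, and the vertices of any clique must share a bag in every tree decomposition; so some bag has ≥ 4 vertices and tw(G) ≥ 3. Combining the bounds, tw(G) = 3.

3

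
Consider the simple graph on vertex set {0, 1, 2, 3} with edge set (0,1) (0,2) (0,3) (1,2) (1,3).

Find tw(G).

2

A width-2 tree decomposition is:
Bags: B1 = {0, 1, 2}  B2 = {0, 1, 3}
Tree: B1–B2
The largest bag has 3 vertices, giving width 2; this decomposition certifies tw(G) ≤ 2. On the other hand G contains the 3-clique {0, 1, 2}. A clique must lie in a single bag of any decomposition, so no decomposition can have width below 2. Hence tw(G) = 2 exactly.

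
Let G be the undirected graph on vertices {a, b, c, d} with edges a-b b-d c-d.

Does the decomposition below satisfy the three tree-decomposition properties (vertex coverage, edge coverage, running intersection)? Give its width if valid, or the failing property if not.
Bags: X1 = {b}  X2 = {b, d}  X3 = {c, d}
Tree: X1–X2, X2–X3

No — vertex a appears in no bag.

A tree decomposition must satisfy three properties: every vertex lies in some bag; for every edge, both endpoints lie together in some bag; and for every vertex, the bags containing it form a connected subtree. Here vertex a appears in no bag, so the decomposition is invalid.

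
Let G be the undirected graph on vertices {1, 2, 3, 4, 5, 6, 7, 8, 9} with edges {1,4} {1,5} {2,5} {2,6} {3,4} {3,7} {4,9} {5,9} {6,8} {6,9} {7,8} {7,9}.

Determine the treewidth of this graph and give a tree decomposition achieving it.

Treewidth 3.
One such decomposition:
Bags: B1 = {3, 4, 7, 8}  B2 = {4, 7, 8, 9}  B3 = {4, 6, 8, 9}  B4 = {1, 4, 6, 9}  B5 = {1, 5, 6, 9}  B6 = {1, 2, 5, 6}
Tree: B1–B2, B2–B3, B3–B4, B4–B5, B5–B6

The largest bag has 4 vertices, giving width 3; this decomposition certifies tw(G) ≤ 3. For the lower bound: the 4 vertex sets {3,7,8}, {4}, {9}, {1,2,5,6} are disjoint, each induces a connected subgraph, and every pair is joined by at least one edge of G. Contracting each set to a single vertex therefore yields K_{4} as a minor, and since treewidth is minor-monotone, tw(G) ≥ tw(K_{4}) = 3. Therefore the treewidth is 3.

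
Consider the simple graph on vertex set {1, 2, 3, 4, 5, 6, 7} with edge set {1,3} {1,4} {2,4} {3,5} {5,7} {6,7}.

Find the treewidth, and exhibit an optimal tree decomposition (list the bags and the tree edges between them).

Each bag holds 2 vertices, so the decomposition has width 1, which upper-bounds the treewidth. Since G has at least one edge (e.g. 6–7), it is not an edgeless graph, so tw(G) ≥ 1. The upper and lower bounds meet at 1, so that is the treewidth.

Treewidth 1.
Bags: B1 = {6, 7}  B2 = {5, 7}  B3 = {3, 5}  B4 = {1, 3}  B5 = {1, 4}  B6 = {2, 4}
Tree: B1–B2, B2–B3, B3–B4, B4–B5, B5–B6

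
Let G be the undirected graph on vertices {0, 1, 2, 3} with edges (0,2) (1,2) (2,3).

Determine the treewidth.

A width-1 tree decomposition is:
Bags: B1 = {2, 3}  B2 = {1, 2}  B3 = {0, 2}
Tree: B1–B2, B1–B3
Each bag holds 2 vertices, so the decomposition has width 1, which upper-bounds the treewidth. Any graph with an edge has treewidth ≥ 1, and G has the edge 2–3. Combining the bounds, tw(G) = 1.

1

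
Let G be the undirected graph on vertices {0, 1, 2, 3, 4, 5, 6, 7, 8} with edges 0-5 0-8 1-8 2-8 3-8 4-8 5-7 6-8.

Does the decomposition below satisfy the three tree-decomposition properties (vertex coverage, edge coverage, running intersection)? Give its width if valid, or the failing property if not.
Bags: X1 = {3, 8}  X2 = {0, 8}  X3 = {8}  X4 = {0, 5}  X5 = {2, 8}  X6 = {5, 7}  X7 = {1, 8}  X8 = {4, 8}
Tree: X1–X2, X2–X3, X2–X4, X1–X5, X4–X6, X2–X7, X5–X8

No — vertex 6 appears in no bag.

A tree decomposition must satisfy three properties: every vertex lies in some bag; for every edge, both endpoints lie together in some bag; and for every vertex, the bags containing it form a connected subtree. Here vertex 6 appears in no bag, so the decomposition is invalid.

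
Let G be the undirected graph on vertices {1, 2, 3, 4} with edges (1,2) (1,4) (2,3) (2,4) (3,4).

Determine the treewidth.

A width-2 tree decomposition is:
Bags: B1 = {1, 2, 4}  B2 = {2, 3, 4}
Tree: B1–B2
Each bag holds 3 vertices, so the decomposition has width 2, which upper-bounds the treewidth. On the other hand G contains the 3-clique {1, 2, 4}. A clique must lie in a single bag of any decomposition, so no decomposition can have width below 2. Therefore the treewidth is 2.

2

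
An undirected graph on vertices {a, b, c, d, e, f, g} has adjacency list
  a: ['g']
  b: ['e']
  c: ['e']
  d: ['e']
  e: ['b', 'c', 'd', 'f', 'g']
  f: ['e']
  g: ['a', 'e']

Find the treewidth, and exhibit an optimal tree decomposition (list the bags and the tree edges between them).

Every bag has size at most 2, so the width is 2 − 1 = 1 and tw(G) ≤ 1. Any graph with an edge has treewidth ≥ 1, and G has the edge f–e. Therefore the treewidth is 1.

Treewidth 1.
Bags: B1 = {e, f}  B2 = {c, e}  B3 = {e, g}  B4 = {d, e}  B5 = {b, e}  B6 = {a, g}
Tree: B1–B2, B2–B3, B2–B4, B3–B5, B3–B6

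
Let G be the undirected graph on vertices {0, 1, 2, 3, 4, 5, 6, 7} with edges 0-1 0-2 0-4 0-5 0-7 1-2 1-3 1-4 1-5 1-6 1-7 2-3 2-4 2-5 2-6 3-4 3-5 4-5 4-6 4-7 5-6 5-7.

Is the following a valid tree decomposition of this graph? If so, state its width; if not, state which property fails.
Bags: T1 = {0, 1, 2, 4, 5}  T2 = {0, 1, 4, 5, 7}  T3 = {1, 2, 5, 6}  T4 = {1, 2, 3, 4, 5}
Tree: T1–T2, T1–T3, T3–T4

A tree decomposition must satisfy three properties: every vertex lies in some bag; for every edge, both endpoints lie together in some bag; and for every vertex, the bags containing it form a connected subtree. Here edge (4,6) lies in no bag, so the decomposition is invalid.

No — edge (4,6) lies in no bag.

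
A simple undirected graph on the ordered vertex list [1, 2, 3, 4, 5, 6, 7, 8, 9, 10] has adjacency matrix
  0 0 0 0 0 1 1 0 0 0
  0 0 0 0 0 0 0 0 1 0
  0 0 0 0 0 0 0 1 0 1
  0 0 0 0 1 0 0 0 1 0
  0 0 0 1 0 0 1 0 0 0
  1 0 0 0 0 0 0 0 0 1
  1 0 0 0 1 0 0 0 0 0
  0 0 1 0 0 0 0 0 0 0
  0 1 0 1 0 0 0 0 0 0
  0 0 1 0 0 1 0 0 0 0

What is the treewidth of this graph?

A width-1 tree decomposition is:
Bags: B1 = {3, 8}  B2 = {3, 10}  B3 = {6, 10}  B4 = {1, 6}  B5 = {1, 7}  B6 = {5, 7}  B7 = {4, 5}  B8 = {4, 9}  B9 = {2, 9}
Tree: B1–B2, B2–B3, B3–B4, B4–B5, B5–B6, B6–B7, B7–B8, B8–B9
The largest bag has 2 vertices, giving width 1; this decomposition certifies tw(G) ≤ 1. Since G has at least one edge (e.g. 8–3), it is not an edgeless graph, so tw(G) ≥ 1. The upper and lower bounds meet at 1, so that is the treewidth.

1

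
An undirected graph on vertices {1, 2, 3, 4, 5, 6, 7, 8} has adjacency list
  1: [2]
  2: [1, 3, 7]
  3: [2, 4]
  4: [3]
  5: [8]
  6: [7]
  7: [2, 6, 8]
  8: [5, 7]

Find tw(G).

1

A width-1 tree decomposition is:
Bags: B1 = {2, 3}  B2 = {2, 7}  B3 = {1, 2}  B4 = {7, 8}  B5 = {5, 8}  B6 = {6, 7}  B7 = {3, 4}
Tree: B1–B2, B1–B3, B2–B4, B4–B5, B2–B6, B1–B7
Each bag holds 2 vertices, so the decomposition has width 1, which upper-bounds the treewidth. G has an edge, so its treewidth is at least 1. Combining the bounds, tw(G) = 1.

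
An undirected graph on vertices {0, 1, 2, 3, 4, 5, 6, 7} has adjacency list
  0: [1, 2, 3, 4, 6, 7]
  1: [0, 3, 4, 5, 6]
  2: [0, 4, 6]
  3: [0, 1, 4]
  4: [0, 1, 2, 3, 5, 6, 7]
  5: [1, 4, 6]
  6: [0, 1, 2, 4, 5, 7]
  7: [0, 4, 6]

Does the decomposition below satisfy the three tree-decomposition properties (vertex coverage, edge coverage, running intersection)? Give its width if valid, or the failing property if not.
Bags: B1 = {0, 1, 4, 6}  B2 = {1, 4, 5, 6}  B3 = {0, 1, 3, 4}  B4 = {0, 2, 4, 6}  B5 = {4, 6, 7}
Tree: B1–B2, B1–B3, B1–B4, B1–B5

No — edge (0,7) lies in no bag.

A tree decomposition must satisfy three properties: every vertex lies in some bag; for every edge, both endpoints lie together in some bag; and for every vertex, the bags containing it form a connected subtree. Here edge (0,7) lies in no bag, so the decomposition is invalid.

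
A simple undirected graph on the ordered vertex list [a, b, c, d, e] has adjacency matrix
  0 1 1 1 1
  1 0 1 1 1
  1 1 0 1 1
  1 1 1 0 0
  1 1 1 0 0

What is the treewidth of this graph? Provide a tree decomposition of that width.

Treewidth 3.
Bags: B1 = {a, b, c, d}  B2 = {a, b, c, e}
Tree: B1–B2

Every bag has size at most 4, so the width is 4 − 1 = 3 and tw(G) ≤ 3. Conversely, {a, b, c, d} is a clique of size 4, and the vertices of any clique must share a bag in every tree decomposition; so some bag has ≥ 4 vertices and tw(G) ≥ 3. Hence tw(G) = 3 exactly.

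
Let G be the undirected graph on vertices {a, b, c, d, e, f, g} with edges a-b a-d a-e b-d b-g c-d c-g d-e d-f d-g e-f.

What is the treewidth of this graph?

A width-2 tree decomposition is:
Bags: B1 = {a, b, d}  B2 = {b, d, g}  B3 = {c, d, g}  B4 = {a, d, e}  B5 = {d, e, f}
Tree: B1–B2, B2–B3, B1–B4, B4–B5
Every bag has size at most 3, so the width is 3 − 1 = 2 and tw(G) ≤ 2. Conversely, {c, d, g} is a clique of size 3, and the vertices of any clique must share a bag in every tree decomposition; so some bag has ≥ 3 vertices and tw(G) ≥ 2. Therefore the treewidth is 2.

2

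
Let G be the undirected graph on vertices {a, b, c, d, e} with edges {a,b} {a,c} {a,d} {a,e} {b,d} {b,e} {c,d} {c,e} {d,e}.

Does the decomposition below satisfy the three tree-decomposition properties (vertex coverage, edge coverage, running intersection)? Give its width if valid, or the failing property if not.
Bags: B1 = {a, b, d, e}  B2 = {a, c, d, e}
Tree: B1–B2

Yes; width 3.

Checking the three conditions: (i) the bags cover all of {a, b, c, d, e}; (ii) for each edge, some bag contains both endpoints; (iii) the bags containing any fixed vertex form a subtree. All hold, so the decomposition is valid with width 4 − 1 = 3.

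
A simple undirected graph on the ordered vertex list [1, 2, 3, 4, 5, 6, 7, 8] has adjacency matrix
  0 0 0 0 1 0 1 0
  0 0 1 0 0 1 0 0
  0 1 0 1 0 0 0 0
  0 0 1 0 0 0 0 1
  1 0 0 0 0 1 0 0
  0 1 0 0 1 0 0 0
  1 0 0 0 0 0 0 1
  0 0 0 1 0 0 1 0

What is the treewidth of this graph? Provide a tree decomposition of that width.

Every bag has size at most 3, so the width is 3 − 1 = 2 and tw(G) ≤ 2. The edges 2–6–5–1–7–8–4–3–2 form a cycle, so G is not a tree and its treewidth is at least 2. Therefore the treewidth is 2.

Treewidth 2.
One such decomposition:
Bags: B1 = {2, 5, 6}  B2 = {1, 2, 5}  B3 = {1, 2, 7}  B4 = {2, 7, 8}  B5 = {2, 4, 8}  B6 = {2, 3, 4}
Tree: B1–B2, B2–B3, B3–B4, B4–B5, B5–B6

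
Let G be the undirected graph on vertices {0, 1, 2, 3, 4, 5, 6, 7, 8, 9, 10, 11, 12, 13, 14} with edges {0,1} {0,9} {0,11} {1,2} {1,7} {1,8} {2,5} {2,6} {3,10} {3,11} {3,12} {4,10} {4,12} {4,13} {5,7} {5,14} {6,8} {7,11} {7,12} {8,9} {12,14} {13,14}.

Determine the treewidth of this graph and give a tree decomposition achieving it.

Treewidth 3.
Bags: B1 = {4, 10, 13, 14}  B2 = {4, 10, 12, 14}  B3 = {3, 10, 12, 14}  B4 = {3, 5, 12, 14}  B5 = {3, 5, 7, 12}  B6 = {3, 5, 7, 11}  B7 = {2, 5, 7, 11}  B8 = {1, 2, 7, 11}  B9 = {0, 1, 2, 11}  B10 = {0, 1, 2, 6}  B11 = {0, 1, 6, 8}  B12 = {0, 6, 8, 9}
Tree: B1–B2, B2–B3, B3–B4, B4–B5, B5–B6, B6–B7, B7–B8, B8–B9, B9–B10, B10–B11, B11–B12

Each bag holds 4 vertices, so the decomposition has width 3, which upper-bounds the treewidth. For the lower bound: the 4 vertex sets {4,10,13}, {14}, {12}, {3,5,7,11} are disjoint, each induces a connected subgraph, and every pair is joined by at least one edge of G. Contracting each set to a single vertex therefore yields K_{4} as a minor, and since treewidth is minor-monotone, tw(G) ≥ tw(K_{4}) = 3. Combining the bounds, tw(G) = 3.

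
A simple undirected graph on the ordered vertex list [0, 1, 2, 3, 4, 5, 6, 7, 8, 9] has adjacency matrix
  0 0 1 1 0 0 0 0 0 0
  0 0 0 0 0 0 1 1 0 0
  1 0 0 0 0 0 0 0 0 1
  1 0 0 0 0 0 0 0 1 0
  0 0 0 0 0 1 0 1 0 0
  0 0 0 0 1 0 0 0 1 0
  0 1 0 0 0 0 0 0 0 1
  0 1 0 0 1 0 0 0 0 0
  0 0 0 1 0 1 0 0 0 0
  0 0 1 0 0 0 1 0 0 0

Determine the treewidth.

A width-2 tree decomposition is:
Bags: B1 = {4, 5, 8}  B2 = {4, 7, 8}  B3 = {1, 7, 8}  B4 = {1, 6, 8}  B5 = {6, 8, 9}  B6 = {2, 8, 9}  B7 = {0, 2, 8}  B8 = {0, 3, 8}
Tree: B1–B2, B2–B3, B3–B4, B4–B5, B5–B6, B6–B7, B7–B8
The largest bag has 3 vertices, giving width 2; this decomposition certifies tw(G) ≤ 2. The edges 8–5–4–7–1–6–9–2–0–3–8 form a cycle, so G is not a tree and its treewidth is at least 2. The upper and lower bounds meet at 2, so that is the treewidth.

2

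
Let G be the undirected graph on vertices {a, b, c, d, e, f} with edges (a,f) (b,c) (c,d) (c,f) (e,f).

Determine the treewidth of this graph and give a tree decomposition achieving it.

Each bag holds 2 vertices, so the decomposition has width 1, which upper-bounds the treewidth. Since G has at least one edge (e.g. c–b), it is not an edgeless graph, so tw(G) ≥ 1. The upper and lower bounds meet at 1, so that is the treewidth.

Treewidth 1.
One optimal decomposition is:
Bags: B1 = {b, c}  B2 = {c, d}  B3 = {c, f}  B4 = {a, f}  B5 = {e, f}
Tree: B1–B2, B1–B3, B3–B4, B4–B5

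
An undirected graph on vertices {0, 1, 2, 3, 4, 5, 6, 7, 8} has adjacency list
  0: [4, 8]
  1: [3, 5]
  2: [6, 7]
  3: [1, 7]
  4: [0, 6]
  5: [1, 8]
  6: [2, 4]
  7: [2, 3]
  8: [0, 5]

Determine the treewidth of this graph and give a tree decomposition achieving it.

Treewidth 2.
Bags: B1 = {2, 4, 6}  B2 = {0, 2, 4}  B3 = {0, 2, 8}  B4 = {2, 5, 8}  B5 = {1, 2, 5}  B6 = {1, 2, 3}  B7 = {2, 3, 7}
Tree: B1–B2, B2–B3, B3–B4, B4–B5, B5–B6, B6–B7

Each bag holds 3 vertices, so the decomposition has width 2, which upper-bounds the treewidth. The edges 2–6–4–0–8–5–1–3–7–2 form a cycle, so G is not a tree and its treewidth is at least 2. Hence tw(G) = 2 exactly.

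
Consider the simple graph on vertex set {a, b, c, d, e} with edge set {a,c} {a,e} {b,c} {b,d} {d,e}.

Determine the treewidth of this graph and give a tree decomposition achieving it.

Each bag holds 3 vertices, so the decomposition has width 2, which upper-bounds the treewidth. For the lower bound, G contains the cycle e–a–c–b–d–e, so G is not a forest; only forests have treewidth ≤ 1, hence tw(G) ≥ 2. The upper and lower bounds meet at 2, so that is the treewidth.

Treewidth 2.
Bags: B1 = {a, c, e}  B2 = {b, c, e}  B3 = {b, d, e}
Tree: B1–B2, B2–B3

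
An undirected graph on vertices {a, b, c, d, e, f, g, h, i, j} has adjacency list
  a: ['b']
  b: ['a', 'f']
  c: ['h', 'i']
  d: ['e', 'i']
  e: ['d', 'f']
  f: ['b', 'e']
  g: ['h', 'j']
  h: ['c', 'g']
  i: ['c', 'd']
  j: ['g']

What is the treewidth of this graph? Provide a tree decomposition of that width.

Every bag has size at most 2, so the width is 2 − 1 = 1 and tw(G) ≤ 1. Any graph with an edge has treewidth ≥ 1, and G has the edge j–g. Hence tw(G) = 1 exactly.

Treewidth 1.
Bags: B1 = {g, j}  B2 = {g, h}  B3 = {c, h}  B4 = {c, i}  B5 = {d, i}  B6 = {d, e}  B7 = {e, f}  B8 = {b, f}  B9 = {a, b}
Tree: B1–B2, B2–B3, B3–B4, B4–B5, B5–B6, B6–B7, B7–B8, B8–B9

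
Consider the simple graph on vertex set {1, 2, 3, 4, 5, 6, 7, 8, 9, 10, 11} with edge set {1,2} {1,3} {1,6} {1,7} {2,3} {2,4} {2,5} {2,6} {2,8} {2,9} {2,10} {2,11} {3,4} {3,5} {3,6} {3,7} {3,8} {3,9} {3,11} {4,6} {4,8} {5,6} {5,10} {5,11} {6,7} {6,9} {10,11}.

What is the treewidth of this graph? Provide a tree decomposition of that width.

Every bag has size at most 4, so the width is 4 − 1 = 3 and tw(G) ≤ 3. On the other hand G contains the 4-clique {2, 5, 10, 11}. A clique must lie in a single bag of any decomposition, so no decomposition can have width below 3. Combining the bounds, tw(G) = 3.

Treewidth 3.
Bags: B1 = {2, 3, 5, 6}  B2 = {1, 2, 3, 6}  B3 = {2, 3, 4, 6}  B4 = {2, 3, 5, 11}  B5 = {1, 3, 6, 7}  B6 = {2, 3, 6, 9}  B7 = {2, 5, 10, 11}  B8 = {2, 3, 4, 8}
Tree: B1–B2, B1–B3, B1–B4, B2–B5, B1–B6, B4–B7, B3–B8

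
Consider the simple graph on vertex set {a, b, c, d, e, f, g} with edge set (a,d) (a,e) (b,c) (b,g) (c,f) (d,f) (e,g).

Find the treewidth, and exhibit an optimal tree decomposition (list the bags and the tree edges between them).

Treewidth 2.
One optimal decomposition is:
Bags: B1 = {a, e, g}  B2 = {a, d, g}  B3 = {d, f, g}  B4 = {c, f, g}  B5 = {b, c, g}
Tree: B1–B2, B2–B3, B3–B4, B4–B5

Every bag has size at most 3, so the width is 3 − 1 = 2 and tw(G) ≤ 2. For the lower bound, G contains the cycle g–e–a–d–f–c–b–g, so G is not a forest; only forests have treewidth ≤ 1, hence tw(G) ≥ 2. Combining the bounds, tw(G) = 2.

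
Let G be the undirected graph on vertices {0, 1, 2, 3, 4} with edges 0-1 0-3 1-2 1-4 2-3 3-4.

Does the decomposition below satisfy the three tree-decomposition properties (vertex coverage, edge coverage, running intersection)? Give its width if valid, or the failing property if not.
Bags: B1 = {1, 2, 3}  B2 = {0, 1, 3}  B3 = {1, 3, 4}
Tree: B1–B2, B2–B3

Yes; width 2.

Vertex coverage: the bags together contain {0, 1, 2, 3, 4}, the full vertex set. Edge coverage: each edge of G has both endpoints in at least one bag. Running intersection: for every vertex, the bags containing it form a connected subtree. All three properties hold, so this is a valid tree decomposition of width max|bag| − 1 = 2, and hence tw(G) ≤ 2.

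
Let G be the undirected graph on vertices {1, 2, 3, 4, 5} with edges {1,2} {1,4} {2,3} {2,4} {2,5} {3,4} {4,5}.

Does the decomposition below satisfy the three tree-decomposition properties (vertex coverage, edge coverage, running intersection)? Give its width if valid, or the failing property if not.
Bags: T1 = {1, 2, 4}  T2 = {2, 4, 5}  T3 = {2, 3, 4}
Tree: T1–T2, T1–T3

Every vertex of G appears in some bag (union = {1, 2, 3, 4, 5}); every edge is covered by a bag; and for each vertex v the set of bags containing v is connected in the bag tree. The decomposition is therefore valid. The largest bag has 3 vertices, so the width is 2.

Yes; width 2.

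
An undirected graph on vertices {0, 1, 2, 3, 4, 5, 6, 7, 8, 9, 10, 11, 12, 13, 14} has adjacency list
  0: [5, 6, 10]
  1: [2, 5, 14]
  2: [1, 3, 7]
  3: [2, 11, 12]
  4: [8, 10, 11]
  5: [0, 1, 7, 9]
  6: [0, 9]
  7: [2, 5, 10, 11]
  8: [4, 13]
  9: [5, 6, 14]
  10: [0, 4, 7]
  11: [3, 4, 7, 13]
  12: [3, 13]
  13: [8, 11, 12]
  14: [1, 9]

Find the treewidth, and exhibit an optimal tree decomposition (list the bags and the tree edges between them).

Treewidth 3.
Bags: B1 = {0, 6, 9, 14}  B2 = {0, 5, 9, 14}  B3 = {0, 1, 5, 14}  B4 = {0, 1, 5, 10}  B5 = {1, 5, 7, 10}  B6 = {1, 2, 7, 10}  B7 = {2, 4, 7, 10}  B8 = {2, 4, 7, 11}  B9 = {2, 3, 4, 11}  B10 = {3, 4, 8, 11}  B11 = {3, 8, 11, 13}  B12 = {3, 8, 12, 13}
Tree: B1–B2, B2–B3, B3–B4, B4–B5, B5–B6, B6–B7, B7–B8, B8–B9, B9–B10, B10–B11, B11–B12

Each bag holds 4 vertices, so the decomposition has width 3, which upper-bounds the treewidth. For the lower bound: the 4 vertex sets {6,9,14}, {0}, {5}, {1,2,7,10} are disjoint, each induces a connected subgraph, and every pair is joined by at least one edge of G. Contracting each set to a single vertex therefore yields K_{4} as a minor, and since treewidth is minor-monotone, tw(G) ≥ tw(K_{4}) = 3. The upper and lower bounds meet at 3, so that is the treewidth.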